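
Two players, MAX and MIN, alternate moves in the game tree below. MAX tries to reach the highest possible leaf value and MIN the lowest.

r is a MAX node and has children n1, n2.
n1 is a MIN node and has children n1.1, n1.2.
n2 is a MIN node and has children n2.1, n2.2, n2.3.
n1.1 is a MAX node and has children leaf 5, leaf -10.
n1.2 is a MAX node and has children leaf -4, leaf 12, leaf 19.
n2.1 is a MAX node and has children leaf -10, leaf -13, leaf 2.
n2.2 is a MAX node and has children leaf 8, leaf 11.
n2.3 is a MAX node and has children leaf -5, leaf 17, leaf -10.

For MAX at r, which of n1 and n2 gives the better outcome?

n1

n1.1 (MAX): max(5, -10) = 5
n1.2 (MAX): max(-4, 12, 19) = 19
n1 (MIN): min(5, 19) = 5
n2.1 (MAX): max(-10, -13, 2) = 2
n2.2 (MAX): max(8, 11) = 11
n2.3 (MAX): max(-5, 17, -10) = 17
n2 (MIN): min(2, 11, 17) = 2
MAX prefers the higher value; n1=5, n2=2. n1 is better since 5 > 2.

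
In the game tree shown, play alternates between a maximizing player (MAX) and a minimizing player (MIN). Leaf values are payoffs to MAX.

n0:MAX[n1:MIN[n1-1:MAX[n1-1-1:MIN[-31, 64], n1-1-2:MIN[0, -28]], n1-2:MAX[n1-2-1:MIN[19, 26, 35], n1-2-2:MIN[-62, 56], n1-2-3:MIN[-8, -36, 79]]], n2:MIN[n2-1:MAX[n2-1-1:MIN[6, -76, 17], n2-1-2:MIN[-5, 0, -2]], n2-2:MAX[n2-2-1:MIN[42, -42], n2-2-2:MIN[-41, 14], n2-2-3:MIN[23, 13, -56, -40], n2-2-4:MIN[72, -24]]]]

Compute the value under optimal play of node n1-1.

n1-1-1 (MIN): min(-31, 64) = -31
n1-1-2 (MIN): min(0, -28) = -28
n1-1 (MAX): max(-31, -28) = -28

-28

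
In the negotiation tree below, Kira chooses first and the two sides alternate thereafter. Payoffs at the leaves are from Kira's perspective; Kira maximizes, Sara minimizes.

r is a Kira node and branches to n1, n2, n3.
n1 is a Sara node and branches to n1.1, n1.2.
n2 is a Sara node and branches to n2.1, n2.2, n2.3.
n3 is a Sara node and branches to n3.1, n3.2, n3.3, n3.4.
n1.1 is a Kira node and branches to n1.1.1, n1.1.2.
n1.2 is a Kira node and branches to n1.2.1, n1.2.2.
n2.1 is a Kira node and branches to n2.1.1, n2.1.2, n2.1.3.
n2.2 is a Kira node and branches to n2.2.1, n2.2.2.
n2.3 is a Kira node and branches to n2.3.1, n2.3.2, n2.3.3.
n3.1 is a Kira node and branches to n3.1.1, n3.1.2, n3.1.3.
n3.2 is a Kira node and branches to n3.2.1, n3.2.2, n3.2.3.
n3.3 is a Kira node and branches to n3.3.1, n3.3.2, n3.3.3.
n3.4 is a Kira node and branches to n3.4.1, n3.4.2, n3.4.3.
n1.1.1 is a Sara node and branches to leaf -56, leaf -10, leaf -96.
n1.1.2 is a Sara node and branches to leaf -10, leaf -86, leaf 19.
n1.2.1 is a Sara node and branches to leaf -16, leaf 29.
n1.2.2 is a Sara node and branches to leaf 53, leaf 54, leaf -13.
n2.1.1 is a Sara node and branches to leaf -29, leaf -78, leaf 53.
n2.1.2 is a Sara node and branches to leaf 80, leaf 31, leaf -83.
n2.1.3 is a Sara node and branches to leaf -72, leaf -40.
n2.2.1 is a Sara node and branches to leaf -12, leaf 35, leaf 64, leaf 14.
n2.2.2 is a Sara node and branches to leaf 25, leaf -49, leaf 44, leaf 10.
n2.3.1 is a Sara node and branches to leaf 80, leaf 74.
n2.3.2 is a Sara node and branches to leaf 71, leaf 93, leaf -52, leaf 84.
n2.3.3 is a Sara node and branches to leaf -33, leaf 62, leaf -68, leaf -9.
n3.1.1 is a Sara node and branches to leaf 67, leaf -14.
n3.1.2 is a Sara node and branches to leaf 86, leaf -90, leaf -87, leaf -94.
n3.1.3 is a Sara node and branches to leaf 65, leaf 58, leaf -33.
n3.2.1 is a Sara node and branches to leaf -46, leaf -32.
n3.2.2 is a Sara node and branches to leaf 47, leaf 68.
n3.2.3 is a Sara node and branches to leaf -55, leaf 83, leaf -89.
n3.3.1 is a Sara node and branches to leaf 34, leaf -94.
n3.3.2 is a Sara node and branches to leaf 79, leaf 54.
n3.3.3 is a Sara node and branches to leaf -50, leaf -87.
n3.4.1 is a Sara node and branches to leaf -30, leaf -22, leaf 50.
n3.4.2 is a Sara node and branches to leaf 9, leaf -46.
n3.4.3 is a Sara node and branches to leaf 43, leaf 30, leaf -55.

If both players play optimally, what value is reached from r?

n1.1.1 (Sara): min(-56, -10, -96) = -96
n1.1.2 (Sara): min(-10, -86, 19) = -86
n1.1 (Kira): max(-96, -86) = -86
n1.2.1 (Sara): min(-16, 29) = -16
n1.2.2 (Sara): min(53, 54, -13) = -13
n1.2 (Kira): max(-16, -13) = -13
n1 (Sara): min(-86, -13) = -86
n2.1.1 (Sara): min(-29, -78, 53) = -78
n2.1.2 (Sara): min(80, 31, -83) = -83
n2.1.3 (Sara): min(-72, -40) = -72
n2.1 (Kira): max(-78, -83, -72) = -72
n2.2.1 (Sara): min(-12, 35, 64, 14) = -12
n2.2.2 (Sara): min(25, -49, 44, 10) = -49
n2.2 (Kira): max(-12, -49) = -12
n2.3.1 (Sara): min(80, 74) = 74
n2.3.2 (Sara): min(71, 93, -52, 84) = -52
n2.3.3 (Sara): min(-33, 62, -68, -9) = -68
n2.3 (Kira): max(74, -52, -68) = 74
n2 (Sara): min(-72, -12, 74) = -72
n3.1.1 (Sara): min(67, -14) = -14
n3.1.2 (Sara): min(86, -90, -87, -94) = -94
n3.1.3 (Sara): min(65, 58, -33) = -33
n3.1 (Kira): max(-14, -94, -33) = -14
n3.2.1 (Sara): min(-46, -32) = -46
n3.2.2 (Sara): min(47, 68) = 47
n3.2.3 (Sara): min(-55, 83, -89) = -89
n3.2 (Kira): max(-46, 47, -89) = 47
n3.3.1 (Sara): min(34, -94) = -94
n3.3.2 (Sara): min(79, 54) = 54
n3.3.3 (Sara): min(-50, -87) = -87
n3.3 (Kira): max(-94, 54, -87) = 54
n3.4.1 (Sara): min(-30, -22, 50) = -30
n3.4.2 (Sara): min(9, -46) = -46
n3.4.3 (Sara): min(43, 30, -55) = -55
n3.4 (Kira): max(-30, -46, -55) = -30
n3 (Sara): min(-14, 47, 54, -30) = -30
r (Kira): max(-86, -72, -30) = -30

-30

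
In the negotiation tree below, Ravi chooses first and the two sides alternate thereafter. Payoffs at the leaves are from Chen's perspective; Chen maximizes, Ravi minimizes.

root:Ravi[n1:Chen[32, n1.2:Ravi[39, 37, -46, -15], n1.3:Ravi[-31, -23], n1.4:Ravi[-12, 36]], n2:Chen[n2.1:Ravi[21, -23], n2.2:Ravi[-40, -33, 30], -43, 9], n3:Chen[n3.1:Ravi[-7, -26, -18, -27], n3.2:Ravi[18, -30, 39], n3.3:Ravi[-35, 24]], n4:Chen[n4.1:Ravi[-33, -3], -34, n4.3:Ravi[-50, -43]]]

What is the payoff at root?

n1.2 (Ravi): min(39, 37, -46, -15) = -46
n1.3 (Ravi): min(-31, -23) = -31
n1.4 (Ravi): min(-12, 36) = -12
n1 (Chen): max(32, -46, -31, -12) = 32
n2.1 (Ravi): min(21, -23) = -23
n2.2 (Ravi): min(-40, -33, 30) = -40
n2 (Chen): max(-23, -40, -43, 9) = 9
n3.1 (Ravi): min(-7, -26, -18, -27) = -27
n3.2 (Ravi): min(18, -30, 39) = -30
n3.3 (Ravi): min(-35, 24) = -35
n3 (Chen): max(-27, -30, -35) = -27
n4.1 (Ravi): min(-33, -3) = -33
n4.3 (Ravi): min(-50, -43) = -50
n4 (Chen): max(-33, -34, -50) = -33
root (Ravi): min(32, 9, -27, -33) = -33

-33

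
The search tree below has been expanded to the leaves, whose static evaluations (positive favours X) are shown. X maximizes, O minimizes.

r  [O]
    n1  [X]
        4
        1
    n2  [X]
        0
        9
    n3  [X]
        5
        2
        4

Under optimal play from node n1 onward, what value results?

n1 (X): max(4, 1) = 4

4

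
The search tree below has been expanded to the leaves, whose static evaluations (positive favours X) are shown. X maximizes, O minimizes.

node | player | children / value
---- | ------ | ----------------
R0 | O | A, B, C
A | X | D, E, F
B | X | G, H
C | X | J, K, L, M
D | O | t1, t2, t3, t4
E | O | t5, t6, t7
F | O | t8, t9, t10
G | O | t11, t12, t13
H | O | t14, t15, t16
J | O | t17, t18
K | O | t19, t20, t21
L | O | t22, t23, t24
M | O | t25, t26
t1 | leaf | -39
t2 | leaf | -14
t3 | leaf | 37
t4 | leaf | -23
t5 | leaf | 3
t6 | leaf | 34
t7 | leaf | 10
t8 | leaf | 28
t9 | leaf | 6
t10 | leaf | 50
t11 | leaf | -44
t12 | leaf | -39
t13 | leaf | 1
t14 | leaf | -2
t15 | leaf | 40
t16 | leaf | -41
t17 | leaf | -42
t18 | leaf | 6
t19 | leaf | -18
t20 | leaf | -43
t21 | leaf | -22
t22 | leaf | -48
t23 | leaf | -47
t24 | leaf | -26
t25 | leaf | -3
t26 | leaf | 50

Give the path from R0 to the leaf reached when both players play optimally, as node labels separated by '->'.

R0 -> B -> H -> t16

D (O): min(-39, -14, 37, -23) = -39
E (O): min(3, 34, 10) = 3
F (O): min(28, 6, 50) = 6
A (X): max(-39, 3, 6) = 6
G (O): min(-44, -39, 1) = -44
H (O): min(-2, 40, -41) = -41
B (X): max(-44, -41) = -41
J (O): min(-42, 6) = -42
K (O): min(-18, -43, -22) = -43
L (O): min(-48, -47, -26) = -48
M (O): min(-3, 50) = -3
C (X): max(-42, -43, -48, -3) = -3
R0 (O): min(6, -41, -3) = -41
At R0, O picks B (lowest: -41).
At B, X picks H (highest: -41).
At H, O picks t16 (lowest: -41).
Terminal value -41.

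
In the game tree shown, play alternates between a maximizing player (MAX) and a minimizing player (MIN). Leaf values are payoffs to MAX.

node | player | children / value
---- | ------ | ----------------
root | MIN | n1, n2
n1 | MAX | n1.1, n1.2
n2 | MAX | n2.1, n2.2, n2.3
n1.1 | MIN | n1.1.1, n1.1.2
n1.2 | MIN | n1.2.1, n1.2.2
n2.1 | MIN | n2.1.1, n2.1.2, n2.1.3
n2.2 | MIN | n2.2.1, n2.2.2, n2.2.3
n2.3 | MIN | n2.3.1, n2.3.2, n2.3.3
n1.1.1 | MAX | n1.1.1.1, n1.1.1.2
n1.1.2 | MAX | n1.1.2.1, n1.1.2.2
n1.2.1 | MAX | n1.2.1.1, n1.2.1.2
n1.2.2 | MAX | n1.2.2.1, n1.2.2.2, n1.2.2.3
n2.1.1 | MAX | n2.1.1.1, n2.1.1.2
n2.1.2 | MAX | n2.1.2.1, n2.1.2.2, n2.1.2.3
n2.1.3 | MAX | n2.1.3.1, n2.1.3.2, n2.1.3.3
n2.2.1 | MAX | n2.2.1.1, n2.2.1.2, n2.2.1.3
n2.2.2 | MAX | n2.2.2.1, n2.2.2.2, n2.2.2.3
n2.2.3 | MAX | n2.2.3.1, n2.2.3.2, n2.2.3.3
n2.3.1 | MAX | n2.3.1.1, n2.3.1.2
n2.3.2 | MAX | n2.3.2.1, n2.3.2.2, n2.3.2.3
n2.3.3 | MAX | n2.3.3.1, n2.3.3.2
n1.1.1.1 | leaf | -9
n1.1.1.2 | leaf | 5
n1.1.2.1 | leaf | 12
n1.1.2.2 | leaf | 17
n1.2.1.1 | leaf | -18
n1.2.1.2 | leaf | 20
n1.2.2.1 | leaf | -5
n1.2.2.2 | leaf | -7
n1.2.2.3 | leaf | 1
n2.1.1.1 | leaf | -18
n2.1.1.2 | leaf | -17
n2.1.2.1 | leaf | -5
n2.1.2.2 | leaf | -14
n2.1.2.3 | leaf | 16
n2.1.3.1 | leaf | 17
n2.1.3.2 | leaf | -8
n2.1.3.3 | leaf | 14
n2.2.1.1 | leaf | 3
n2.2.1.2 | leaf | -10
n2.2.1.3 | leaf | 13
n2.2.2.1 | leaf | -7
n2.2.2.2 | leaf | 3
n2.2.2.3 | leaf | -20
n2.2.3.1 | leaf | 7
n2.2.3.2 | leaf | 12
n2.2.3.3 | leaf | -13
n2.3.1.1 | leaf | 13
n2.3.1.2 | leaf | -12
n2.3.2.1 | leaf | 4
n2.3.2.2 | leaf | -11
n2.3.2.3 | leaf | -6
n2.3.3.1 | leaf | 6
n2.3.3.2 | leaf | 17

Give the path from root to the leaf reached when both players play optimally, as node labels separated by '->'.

root -> n2 -> n2.3 -> n2.3.2 -> n2.3.2.1

n1.1.1 (MAX): max(-9, 5) = 5
n1.1.2 (MAX): max(12, 17) = 17
n1.1 (MIN): min(5, 17) = 5
n1.2.1 (MAX): max(-18, 20) = 20
n1.2.2 (MAX): max(-5, -7, 1) = 1
n1.2 (MIN): min(20, 1) = 1
n1 (MAX): max(5, 1) = 5
n2.1.1 (MAX): max(-18, -17) = -17
n2.1.2 (MAX): max(-5, -14, 16) = 16
n2.1.3 (MAX): max(17, -8, 14) = 17
n2.1 (MIN): min(-17, 16, 17) = -17
n2.2.1 (MAX): max(3, -10, 13) = 13
n2.2.2 (MAX): max(-7, 3, -20) = 3
n2.2.3 (MAX): max(7, 12, -13) = 12
n2.2 (MIN): min(13, 3, 12) = 3
n2.3.1 (MAX): max(13, -12) = 13
n2.3.2 (MAX): max(4, -11, -6) = 4
n2.3.3 (MAX): max(6, 17) = 17
n2.3 (MIN): min(13, 4, 17) = 4
n2 (MAX): max(-17, 3, 4) = 4
root (MIN): min(5, 4) = 4
At root, MIN picks n2 (lowest: 4).
At n2, MAX picks n2.3 (highest: 4).
At n2.3, MIN picks n2.3.2 (lowest: 4).
At n2.3.2, MAX picks n2.3.2.1 (highest: 4).
Terminal value 4.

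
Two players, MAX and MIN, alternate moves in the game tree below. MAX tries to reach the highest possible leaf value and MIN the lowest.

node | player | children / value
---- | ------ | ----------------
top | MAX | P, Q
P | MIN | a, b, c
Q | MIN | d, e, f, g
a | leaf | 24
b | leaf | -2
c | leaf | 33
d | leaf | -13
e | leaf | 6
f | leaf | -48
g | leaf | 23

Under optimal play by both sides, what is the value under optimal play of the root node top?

P (MIN): min(24, -2, 33) = -2
Q (MIN): min(-13, 6, -48, 23) = -48
top (MAX): max(-2, -48) = -2

-2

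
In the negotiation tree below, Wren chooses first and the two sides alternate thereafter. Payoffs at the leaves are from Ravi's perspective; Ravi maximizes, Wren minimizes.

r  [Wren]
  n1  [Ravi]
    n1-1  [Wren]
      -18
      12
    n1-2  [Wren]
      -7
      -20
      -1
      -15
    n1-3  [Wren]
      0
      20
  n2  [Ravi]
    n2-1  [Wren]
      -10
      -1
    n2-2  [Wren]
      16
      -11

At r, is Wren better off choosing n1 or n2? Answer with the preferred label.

n1-1 (Wren): min(-18, 12) = -18
n1-2 (Wren): min(-7, -20, -1, -15) = -20
n1-3 (Wren): min(0, 20) = 0
n1 (Ravi): max(-18, -20, 0) = 0
n2-1 (Wren): min(-10, -1) = -10
n2-2 (Wren): min(16, -11) = -11
n2 (Ravi): max(-10, -11) = -10
Wren prefers the lower value; n1=0, n2=-10. n2 is better since -10 < 0.

n2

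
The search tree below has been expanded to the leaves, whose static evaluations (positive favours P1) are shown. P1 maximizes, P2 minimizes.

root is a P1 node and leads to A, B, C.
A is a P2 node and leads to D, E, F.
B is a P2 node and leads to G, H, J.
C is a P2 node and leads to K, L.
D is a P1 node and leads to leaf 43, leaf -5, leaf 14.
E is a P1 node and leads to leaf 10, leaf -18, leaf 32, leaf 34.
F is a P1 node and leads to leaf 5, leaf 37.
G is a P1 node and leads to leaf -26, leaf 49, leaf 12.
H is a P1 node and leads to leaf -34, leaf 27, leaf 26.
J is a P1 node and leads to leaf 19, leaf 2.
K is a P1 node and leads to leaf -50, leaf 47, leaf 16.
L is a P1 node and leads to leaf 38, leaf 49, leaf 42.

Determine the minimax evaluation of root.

47

D (P1): max(43, -5, 14) = 43
E (P1): max(10, -18, 32, 34) = 34
F (P1): max(5, 37) = 37
A (P2): min(43, 34, 37) = 34
G (P1): max(-26, 49, 12) = 49
H (P1): max(-34, 27, 26) = 27
J (P1): max(19, 2) = 19
B (P2): min(49, 27, 19) = 19
K (P1): max(-50, 47, 16) = 47
L (P1): max(38, 49, 42) = 49
C (P2): min(47, 49) = 47
root (P1): max(34, 19, 47) = 47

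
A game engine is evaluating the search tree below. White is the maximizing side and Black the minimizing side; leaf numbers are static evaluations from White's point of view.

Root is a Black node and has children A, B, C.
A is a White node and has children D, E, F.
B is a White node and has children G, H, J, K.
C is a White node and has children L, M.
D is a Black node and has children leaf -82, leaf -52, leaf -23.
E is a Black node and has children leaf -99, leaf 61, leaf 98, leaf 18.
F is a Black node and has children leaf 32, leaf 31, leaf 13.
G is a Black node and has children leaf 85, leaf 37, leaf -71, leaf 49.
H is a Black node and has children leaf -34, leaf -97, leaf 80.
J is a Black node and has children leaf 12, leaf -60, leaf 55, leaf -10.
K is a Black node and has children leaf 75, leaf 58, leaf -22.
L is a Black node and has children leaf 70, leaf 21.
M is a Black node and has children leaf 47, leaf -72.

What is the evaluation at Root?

D (Black): min(-82, -52, -23) = -82
E (Black): min(-99, 61, 98, 18) = -99
F (Black): min(32, 31, 13) = 13
A (White): max(-82, -99, 13) = 13
G (Black): min(85, 37, -71, 49) = -71
H (Black): min(-34, -97, 80) = -97
J (Black): min(12, -60, 55, -10) = -60
K (Black): min(75, 58, -22) = -22
B (White): max(-71, -97, -60, -22) = -22
L (Black): min(70, 21) = 21
M (Black): min(47, -72) = -72
C (White): max(21, -72) = 21
Root (Black): min(13, -22, 21) = -22

-22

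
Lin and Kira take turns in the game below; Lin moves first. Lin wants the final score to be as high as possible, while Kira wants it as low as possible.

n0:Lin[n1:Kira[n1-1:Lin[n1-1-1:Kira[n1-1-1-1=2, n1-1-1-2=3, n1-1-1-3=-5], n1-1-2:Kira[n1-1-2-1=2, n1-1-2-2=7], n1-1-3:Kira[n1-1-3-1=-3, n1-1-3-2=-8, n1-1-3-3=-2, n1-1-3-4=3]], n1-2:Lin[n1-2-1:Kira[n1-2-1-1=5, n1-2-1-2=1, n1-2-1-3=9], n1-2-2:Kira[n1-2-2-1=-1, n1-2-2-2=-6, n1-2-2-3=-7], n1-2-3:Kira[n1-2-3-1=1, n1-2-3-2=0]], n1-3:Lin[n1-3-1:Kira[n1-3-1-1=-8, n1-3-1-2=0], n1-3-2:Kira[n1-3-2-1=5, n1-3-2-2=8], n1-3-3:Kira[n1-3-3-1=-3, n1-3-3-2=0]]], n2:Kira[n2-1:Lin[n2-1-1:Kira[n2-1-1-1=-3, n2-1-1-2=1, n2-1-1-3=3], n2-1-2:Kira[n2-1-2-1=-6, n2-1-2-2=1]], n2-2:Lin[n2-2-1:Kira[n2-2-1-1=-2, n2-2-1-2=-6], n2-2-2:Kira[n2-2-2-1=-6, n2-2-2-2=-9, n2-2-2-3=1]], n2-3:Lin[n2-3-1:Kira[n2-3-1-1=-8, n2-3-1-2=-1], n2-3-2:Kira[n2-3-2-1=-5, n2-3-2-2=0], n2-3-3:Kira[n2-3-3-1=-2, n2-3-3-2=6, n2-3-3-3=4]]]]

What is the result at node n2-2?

n2-2-1 (Kira): min(-2, -6) = -6
n2-2-2 (Kira): min(-6, -9, 1) = -9
n2-2 (Lin): max(-6, -9) = -6

-6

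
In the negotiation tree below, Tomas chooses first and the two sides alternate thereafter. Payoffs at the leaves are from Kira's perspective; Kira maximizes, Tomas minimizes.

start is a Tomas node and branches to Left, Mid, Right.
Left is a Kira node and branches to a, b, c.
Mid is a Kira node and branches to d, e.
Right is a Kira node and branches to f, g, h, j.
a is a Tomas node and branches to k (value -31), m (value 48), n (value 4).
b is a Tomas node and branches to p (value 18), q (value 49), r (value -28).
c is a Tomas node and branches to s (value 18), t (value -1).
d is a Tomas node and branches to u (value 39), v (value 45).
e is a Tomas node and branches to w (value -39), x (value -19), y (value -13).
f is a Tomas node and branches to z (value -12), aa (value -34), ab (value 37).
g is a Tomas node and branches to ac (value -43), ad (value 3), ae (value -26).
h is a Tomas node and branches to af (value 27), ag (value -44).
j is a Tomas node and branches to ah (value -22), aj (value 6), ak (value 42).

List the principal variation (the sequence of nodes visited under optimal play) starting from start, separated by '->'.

a (Tomas): min(-31, 48, 4) = -31
b (Tomas): min(18, 49, -28) = -28
c (Tomas): min(18, -1) = -1
Left (Kira): max(-31, -28, -1) = -1
d (Tomas): min(39, 45) = 39
e (Tomas): min(-39, -19, -13) = -39
Mid (Kira): max(39, -39) = 39
f (Tomas): min(-12, -34, 37) = -34
g (Tomas): min(-43, 3, -26) = -43
h (Tomas): min(27, -44) = -44
j (Tomas): min(-22, 6, 42) = -22
Right (Kira): max(-34, -43, -44, -22) = -22
start (Tomas): min(-1, 39, -22) = -22
At start, Tomas picks Right (lowest: -22).
At Right, Kira picks j (highest: -22).
At j, Tomas picks ah (lowest: -22).
Terminal value -22.

start -> Right -> j -> ah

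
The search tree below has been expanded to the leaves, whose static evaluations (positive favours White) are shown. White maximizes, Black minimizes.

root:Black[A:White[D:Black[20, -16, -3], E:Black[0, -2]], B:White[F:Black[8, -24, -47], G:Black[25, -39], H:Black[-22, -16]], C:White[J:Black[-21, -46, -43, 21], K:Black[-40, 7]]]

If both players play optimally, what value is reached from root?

-40

D (Black): min(20, -16, -3) = -16
E (Black): min(0, -2) = -2
A (White): max(-16, -2) = -2
F (Black): min(8, -24, -47) = -47
G (Black): min(25, -39) = -39
H (Black): min(-22, -16) = -22
B (White): max(-47, -39, -22) = -22
J (Black): min(-21, -46, -43, 21) = -46
K (Black): min(-40, 7) = -40
C (White): max(-46, -40) = -40
root (Black): min(-2, -22, -40) = -40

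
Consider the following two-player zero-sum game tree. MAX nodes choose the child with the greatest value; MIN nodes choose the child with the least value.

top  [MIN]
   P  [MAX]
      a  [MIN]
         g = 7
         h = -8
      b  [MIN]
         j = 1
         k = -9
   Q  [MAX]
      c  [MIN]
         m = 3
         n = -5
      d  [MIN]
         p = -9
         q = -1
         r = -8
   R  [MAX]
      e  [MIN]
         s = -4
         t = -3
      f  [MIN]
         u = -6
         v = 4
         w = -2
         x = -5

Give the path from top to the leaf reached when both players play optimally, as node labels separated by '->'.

a (MIN): min(7, -8) = -8
b (MIN): min(1, -9) = -9
P (MAX): max(-8, -9) = -8
c (MIN): min(3, -5) = -5
d (MIN): min(-9, -1, -8) = -9
Q (MAX): max(-5, -9) = -5
e (MIN): min(-4, -3) = -4
f (MIN): min(-6, 4, -2, -5) = -6
R (MAX): max(-4, -6) = -4
top (MIN): min(-8, -5, -4) = -8
At top, MIN picks P (lowest: -8).
At P, MAX picks a (highest: -8).
At a, MIN picks h (lowest: -8).
Terminal value -8.

top -> P -> a -> h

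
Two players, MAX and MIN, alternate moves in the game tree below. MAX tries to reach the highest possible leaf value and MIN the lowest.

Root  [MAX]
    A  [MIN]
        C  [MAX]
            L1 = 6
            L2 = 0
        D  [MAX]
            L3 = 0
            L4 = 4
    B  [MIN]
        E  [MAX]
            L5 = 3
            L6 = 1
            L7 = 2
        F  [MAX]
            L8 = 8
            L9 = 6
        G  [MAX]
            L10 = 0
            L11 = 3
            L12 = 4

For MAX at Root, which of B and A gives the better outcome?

E (MAX): max(3, 1, 2) = 3
F (MAX): max(8, 6) = 8
G (MAX): max(0, 3, 4) = 4
B (MIN): min(3, 8, 4) = 3
C (MAX): max(6, 0) = 6
D (MAX): max(0, 4) = 4
A (MIN): min(6, 4) = 4
MAX prefers the higher value; B=3, A=4. A is better since 4 > 3.

A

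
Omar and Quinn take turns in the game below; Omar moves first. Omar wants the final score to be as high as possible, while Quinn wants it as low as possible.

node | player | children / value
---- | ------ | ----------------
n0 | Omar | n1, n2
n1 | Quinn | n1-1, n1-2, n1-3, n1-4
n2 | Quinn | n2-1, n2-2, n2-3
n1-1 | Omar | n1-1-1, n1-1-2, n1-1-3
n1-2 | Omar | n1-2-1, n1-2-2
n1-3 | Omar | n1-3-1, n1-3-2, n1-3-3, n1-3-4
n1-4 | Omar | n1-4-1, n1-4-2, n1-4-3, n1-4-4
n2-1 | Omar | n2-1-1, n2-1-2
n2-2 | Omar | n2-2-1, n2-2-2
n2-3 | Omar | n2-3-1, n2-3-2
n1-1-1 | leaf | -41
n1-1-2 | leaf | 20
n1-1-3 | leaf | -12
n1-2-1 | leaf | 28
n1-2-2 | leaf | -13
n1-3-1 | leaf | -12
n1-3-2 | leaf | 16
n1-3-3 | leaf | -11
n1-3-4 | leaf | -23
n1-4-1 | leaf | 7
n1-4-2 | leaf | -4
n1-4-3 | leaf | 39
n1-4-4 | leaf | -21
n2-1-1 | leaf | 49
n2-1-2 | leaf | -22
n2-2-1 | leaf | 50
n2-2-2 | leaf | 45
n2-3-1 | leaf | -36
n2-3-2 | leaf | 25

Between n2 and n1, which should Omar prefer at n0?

n2

n2-1 (Omar): max(49, -22) = 49
n2-2 (Omar): max(50, 45) = 50
n2-3 (Omar): max(-36, 25) = 25
n2 (Quinn): min(49, 50, 25) = 25
n1-1 (Omar): max(-41, 20, -12) = 20
n1-2 (Omar): max(28, -13) = 28
n1-3 (Omar): max(-12, 16, -11, -23) = 16
n1-4 (Omar): max(7, -4, 39, -21) = 39
n1 (Quinn): min(20, 28, 16, 39) = 16
Omar prefers the higher value; n2=25, n1=16. n2 is better since 25 > 16.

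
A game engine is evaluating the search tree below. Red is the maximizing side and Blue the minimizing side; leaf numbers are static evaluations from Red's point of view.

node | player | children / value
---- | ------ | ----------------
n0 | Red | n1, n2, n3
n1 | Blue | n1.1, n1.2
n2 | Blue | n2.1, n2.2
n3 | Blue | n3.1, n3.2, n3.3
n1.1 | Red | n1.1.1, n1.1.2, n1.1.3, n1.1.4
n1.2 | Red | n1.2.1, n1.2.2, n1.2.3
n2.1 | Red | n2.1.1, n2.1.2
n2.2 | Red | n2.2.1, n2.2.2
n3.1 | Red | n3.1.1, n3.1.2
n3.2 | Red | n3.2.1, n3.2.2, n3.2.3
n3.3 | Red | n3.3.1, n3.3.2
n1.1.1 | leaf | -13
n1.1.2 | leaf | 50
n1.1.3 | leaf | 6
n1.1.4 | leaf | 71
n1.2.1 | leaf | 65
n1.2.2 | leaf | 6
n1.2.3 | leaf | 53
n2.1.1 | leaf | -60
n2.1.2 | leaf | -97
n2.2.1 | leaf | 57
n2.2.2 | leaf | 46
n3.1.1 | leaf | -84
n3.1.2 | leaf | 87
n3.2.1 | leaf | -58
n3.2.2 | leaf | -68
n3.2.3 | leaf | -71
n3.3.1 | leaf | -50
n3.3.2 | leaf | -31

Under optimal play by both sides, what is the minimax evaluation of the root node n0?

n1.1 (Red): max(-13, 50, 6, 71) = 71
n1.2 (Red): max(65, 6, 53) = 65
n1 (Blue): min(71, 65) = 65
n2.1 (Red): max(-60, -97) = -60
n2.2 (Red): max(57, 46) = 57
n2 (Blue): min(-60, 57) = -60
n3.1 (Red): max(-84, 87) = 87
n3.2 (Red): max(-58, -68, -71) = -58
n3.3 (Red): max(-50, -31) = -31
n3 (Blue): min(87, -58, -31) = -58
n0 (Red): max(65, -60, -58) = 65

65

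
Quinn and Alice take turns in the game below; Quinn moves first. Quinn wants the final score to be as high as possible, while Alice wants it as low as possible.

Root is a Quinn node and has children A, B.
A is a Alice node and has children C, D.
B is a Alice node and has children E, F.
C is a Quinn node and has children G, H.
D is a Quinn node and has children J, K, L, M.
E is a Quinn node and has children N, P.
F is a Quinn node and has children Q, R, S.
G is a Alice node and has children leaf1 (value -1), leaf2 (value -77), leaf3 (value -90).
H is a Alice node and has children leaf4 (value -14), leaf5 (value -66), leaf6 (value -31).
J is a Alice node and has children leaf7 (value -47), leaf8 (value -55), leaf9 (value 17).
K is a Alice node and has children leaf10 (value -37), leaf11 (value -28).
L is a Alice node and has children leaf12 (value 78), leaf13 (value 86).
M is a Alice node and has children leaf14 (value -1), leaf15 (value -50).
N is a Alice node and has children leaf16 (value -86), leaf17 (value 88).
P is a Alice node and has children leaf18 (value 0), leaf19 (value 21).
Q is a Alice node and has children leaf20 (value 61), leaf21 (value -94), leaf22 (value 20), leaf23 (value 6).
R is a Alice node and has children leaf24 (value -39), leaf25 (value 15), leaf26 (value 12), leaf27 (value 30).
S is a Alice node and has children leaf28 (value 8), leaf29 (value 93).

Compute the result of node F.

Q (Alice): min(61, -94, 20, 6) = -94
R (Alice): min(-39, 15, 12, 30) = -39
S (Alice): min(8, 93) = 8
F (Quinn): max(-94, -39, 8) = 8

8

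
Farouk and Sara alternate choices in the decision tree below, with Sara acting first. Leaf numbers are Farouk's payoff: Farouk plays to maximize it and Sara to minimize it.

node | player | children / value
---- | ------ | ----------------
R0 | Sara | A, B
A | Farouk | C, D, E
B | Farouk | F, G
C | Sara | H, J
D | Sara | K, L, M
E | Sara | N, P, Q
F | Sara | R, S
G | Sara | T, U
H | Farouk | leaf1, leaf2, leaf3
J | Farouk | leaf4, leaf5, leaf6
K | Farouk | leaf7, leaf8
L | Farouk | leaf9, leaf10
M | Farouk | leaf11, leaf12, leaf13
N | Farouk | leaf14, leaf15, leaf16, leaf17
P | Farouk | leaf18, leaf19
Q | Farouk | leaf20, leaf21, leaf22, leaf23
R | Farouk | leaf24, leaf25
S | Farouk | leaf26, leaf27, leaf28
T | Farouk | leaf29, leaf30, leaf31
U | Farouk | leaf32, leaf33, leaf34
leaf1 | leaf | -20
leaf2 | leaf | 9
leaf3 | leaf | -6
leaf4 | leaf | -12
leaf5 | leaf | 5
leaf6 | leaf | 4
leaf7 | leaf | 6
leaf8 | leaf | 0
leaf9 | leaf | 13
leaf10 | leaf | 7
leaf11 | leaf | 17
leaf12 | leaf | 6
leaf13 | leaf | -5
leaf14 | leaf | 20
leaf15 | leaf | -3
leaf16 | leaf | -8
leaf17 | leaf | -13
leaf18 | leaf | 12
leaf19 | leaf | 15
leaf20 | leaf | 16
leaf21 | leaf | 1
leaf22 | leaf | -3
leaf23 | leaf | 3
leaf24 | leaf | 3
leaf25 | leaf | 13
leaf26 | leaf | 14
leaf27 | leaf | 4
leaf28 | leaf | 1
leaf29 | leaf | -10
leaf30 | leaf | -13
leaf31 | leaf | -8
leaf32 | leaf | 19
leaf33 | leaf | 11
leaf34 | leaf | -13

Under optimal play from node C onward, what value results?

H (Farouk): max(-20, 9, -6) = 9
J (Farouk): max(-12, 5, 4) = 5
C (Sara): min(9, 5) = 5

5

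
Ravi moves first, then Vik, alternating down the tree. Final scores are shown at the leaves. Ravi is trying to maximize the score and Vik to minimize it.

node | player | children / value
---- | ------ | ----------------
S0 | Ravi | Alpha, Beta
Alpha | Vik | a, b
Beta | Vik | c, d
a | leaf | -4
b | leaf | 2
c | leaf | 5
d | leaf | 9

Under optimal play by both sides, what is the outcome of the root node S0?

5

Alpha (Vik): min(-4, 2) = -4
Beta (Vik): min(5, 9) = 5
S0 (Ravi): max(-4, 5) = 5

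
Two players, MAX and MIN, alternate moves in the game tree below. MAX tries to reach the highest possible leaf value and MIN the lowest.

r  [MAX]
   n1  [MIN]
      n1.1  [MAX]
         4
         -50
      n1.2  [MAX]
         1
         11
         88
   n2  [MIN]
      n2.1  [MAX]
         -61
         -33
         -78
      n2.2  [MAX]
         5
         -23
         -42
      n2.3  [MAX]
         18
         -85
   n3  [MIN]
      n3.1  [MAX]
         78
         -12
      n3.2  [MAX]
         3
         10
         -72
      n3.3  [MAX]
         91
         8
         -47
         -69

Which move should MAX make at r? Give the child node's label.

n3

n1.1 (MAX): max(4, -50) = 4
n1.2 (MAX): max(1, 11, 88) = 88
n1 (MIN): min(4, 88) = 4
n2.1 (MAX): max(-61, -33, -78) = -33
n2.2 (MAX): max(5, -23, -42) = 5
n2.3 (MAX): max(18, -85) = 18
n2 (MIN): min(-33, 5, 18) = -33
n3.1 (MAX): max(78, -12) = 78
n3.2 (MAX): max(3, 10, -72) = 10
n3.3 (MAX): max(91, 8, -47, -69) = 91
n3 (MIN): min(78, 10, 91) = 10
r (MAX): max(4, -33, 10) = 10
MAX at r wants the highest of {n1=4, n2=-33, n3=10}, so chooses n3.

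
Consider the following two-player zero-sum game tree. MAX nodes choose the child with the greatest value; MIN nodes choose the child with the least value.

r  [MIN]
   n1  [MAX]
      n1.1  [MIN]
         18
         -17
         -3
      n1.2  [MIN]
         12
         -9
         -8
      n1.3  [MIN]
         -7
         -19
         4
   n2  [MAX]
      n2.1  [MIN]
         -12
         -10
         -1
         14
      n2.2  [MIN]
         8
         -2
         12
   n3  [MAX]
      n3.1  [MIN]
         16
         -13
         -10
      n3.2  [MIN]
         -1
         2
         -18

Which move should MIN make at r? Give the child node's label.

n3

n1.1 (MIN): min(18, -17, -3) = -17
n1.2 (MIN): min(12, -9, -8) = -9
n1.3 (MIN): min(-7, -19, 4) = -19
n1 (MAX): max(-17, -9, -19) = -9
n2.1 (MIN): min(-12, -10, -1, 14) = -12
n2.2 (MIN): min(8, -2, 12) = -2
n2 (MAX): max(-12, -2) = -2
n3.1 (MIN): min(16, -13, -10) = -13
n3.2 (MIN): min(-1, 2, -18) = -18
n3 (MAX): max(-13, -18) = -13
r (MIN): min(-9, -2, -13) = -13
MIN at r wants the lowest of {n1=-9, n2=-2, n3=-13}, so chooses n3.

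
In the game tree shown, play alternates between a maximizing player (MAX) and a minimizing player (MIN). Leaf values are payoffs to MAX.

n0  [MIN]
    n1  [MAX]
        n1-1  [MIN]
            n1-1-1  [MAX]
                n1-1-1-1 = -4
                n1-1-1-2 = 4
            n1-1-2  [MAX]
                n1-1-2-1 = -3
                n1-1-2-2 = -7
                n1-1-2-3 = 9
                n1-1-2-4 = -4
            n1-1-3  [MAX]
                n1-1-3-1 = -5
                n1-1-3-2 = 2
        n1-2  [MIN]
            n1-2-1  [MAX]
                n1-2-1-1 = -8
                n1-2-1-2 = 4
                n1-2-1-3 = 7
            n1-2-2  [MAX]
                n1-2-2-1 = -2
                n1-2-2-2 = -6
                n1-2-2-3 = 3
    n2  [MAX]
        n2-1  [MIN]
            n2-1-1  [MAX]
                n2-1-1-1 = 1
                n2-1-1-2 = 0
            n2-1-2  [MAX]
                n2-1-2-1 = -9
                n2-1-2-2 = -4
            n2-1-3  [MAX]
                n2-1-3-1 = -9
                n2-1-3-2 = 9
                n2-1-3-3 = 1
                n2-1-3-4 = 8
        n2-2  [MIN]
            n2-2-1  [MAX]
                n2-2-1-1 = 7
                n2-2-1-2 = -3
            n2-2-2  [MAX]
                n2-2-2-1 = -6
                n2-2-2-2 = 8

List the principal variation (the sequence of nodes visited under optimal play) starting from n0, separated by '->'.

n1-1-1 (MAX): max(-4, 4) = 4
n1-1-2 (MAX): max(-3, -7, 9, -4) = 9
n1-1-3 (MAX): max(-5, 2) = 2
n1-1 (MIN): min(4, 9, 2) = 2
n1-2-1 (MAX): max(-8, 4, 7) = 7
n1-2-2 (MAX): max(-2, -6, 3) = 3
n1-2 (MIN): min(7, 3) = 3
n1 (MAX): max(2, 3) = 3
n2-1-1 (MAX): max(1, 0) = 1
n2-1-2 (MAX): max(-9, -4) = -4
n2-1-3 (MAX): max(-9, 9, 1, 8) = 9
n2-1 (MIN): min(1, -4, 9) = -4
n2-2-1 (MAX): max(7, -3) = 7
n2-2-2 (MAX): max(-6, 8) = 8
n2-2 (MIN): min(7, 8) = 7
n2 (MAX): max(-4, 7) = 7
n0 (MIN): min(3, 7) = 3
At n0, MIN picks n1 (lowest: 3).
At n1, MAX picks n1-2 (highest: 3).
At n1-2, MIN picks n1-2-2 (lowest: 3).
At n1-2-2, MAX picks n1-2-2-3 (highest: 3).
Terminal value 3.

n0 -> n1 -> n1-2 -> n1-2-2 -> n1-2-2-3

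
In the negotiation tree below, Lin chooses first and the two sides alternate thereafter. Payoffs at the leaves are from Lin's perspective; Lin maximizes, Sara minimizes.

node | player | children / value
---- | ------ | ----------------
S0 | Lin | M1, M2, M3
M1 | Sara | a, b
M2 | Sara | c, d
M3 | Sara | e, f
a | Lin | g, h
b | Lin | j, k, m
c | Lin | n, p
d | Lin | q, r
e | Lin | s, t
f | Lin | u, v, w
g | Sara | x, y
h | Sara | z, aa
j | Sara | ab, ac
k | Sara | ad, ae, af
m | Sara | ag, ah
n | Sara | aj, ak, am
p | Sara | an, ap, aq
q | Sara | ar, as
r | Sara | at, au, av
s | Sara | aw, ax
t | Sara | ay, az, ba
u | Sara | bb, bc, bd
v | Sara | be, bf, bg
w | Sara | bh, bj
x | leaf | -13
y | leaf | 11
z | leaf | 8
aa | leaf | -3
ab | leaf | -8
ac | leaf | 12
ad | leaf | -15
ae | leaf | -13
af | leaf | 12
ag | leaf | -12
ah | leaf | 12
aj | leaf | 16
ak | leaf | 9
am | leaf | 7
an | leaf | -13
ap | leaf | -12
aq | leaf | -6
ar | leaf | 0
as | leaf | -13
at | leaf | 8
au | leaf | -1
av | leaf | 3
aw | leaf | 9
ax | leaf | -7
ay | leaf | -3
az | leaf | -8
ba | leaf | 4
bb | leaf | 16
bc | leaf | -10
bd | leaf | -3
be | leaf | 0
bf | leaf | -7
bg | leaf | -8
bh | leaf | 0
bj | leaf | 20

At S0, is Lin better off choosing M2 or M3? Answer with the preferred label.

n (Sara): min(16, 9, 7) = 7
p (Sara): min(-13, -12, -6) = -13
c (Lin): max(7, -13) = 7
q (Sara): min(0, -13) = -13
r (Sara): min(8, -1, 3) = -1
d (Lin): max(-13, -1) = -1
M2 (Sara): min(7, -1) = -1
s (Sara): min(9, -7) = -7
t (Sara): min(-3, -8, 4) = -8
e (Lin): max(-7, -8) = -7
u (Sara): min(16, -10, -3) = -10
v (Sara): min(0, -7, -8) = -8
w (Sara): min(0, 20) = 0
f (Lin): max(-10, -8, 0) = 0
M3 (Sara): min(-7, 0) = -7
Lin prefers the higher value; M2=-1, M3=-7. M2 is better since -1 > -7.

M2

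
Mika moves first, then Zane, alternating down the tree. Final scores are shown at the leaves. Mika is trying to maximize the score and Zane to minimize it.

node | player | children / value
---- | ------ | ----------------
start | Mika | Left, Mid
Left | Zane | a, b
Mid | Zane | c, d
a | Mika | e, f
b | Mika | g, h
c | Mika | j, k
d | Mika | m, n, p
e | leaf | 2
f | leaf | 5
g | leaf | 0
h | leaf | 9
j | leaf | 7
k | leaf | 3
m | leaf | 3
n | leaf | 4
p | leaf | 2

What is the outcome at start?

a (Mika): max(2, 5) = 5
b (Mika): max(0, 9) = 9
Left (Zane): min(5, 9) = 5
c (Mika): max(7, 3) = 7
d (Mika): max(3, 4, 2) = 4
Mid (Zane): min(7, 4) = 4
start (Mika): max(5, 4) = 5

5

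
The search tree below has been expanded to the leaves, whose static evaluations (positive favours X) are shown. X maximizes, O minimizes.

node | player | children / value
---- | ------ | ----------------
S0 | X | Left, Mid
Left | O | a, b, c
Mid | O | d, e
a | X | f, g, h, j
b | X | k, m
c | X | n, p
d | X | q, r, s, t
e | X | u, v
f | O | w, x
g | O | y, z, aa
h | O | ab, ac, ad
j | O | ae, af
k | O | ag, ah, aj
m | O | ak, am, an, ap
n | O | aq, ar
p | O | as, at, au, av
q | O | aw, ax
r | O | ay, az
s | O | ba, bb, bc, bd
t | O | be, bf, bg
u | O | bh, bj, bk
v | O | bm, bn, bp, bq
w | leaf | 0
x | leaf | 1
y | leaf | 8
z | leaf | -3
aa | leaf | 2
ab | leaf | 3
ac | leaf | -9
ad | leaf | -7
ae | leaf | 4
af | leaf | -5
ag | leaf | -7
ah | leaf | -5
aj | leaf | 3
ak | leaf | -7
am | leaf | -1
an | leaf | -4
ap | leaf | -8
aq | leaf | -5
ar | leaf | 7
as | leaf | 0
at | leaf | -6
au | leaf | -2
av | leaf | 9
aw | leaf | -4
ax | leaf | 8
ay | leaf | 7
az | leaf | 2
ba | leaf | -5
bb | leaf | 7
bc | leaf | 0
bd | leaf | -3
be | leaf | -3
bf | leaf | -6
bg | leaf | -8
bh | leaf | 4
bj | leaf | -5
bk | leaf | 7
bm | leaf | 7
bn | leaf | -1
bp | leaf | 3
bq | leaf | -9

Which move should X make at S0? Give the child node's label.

Mid

f (O): min(0, 1) = 0
g (O): min(8, -3, 2) = -3
h (O): min(3, -9, -7) = -9
j (O): min(4, -5) = -5
a (X): max(0, -3, -9, -5) = 0
k (O): min(-7, -5, 3) = -7
m (O): min(-7, -1, -4, -8) = -8
b (X): max(-7, -8) = -7
n (O): min(-5, 7) = -5
p (O): min(0, -6, -2, 9) = -6
c (X): max(-5, -6) = -5
Left (O): min(0, -7, -5) = -7
q (O): min(-4, 8) = -4
r (O): min(7, 2) = 2
s (O): min(-5, 7, 0, -3) = -5
t (O): min(-3, -6, -8) = -8
d (X): max(-4, 2, -5, -8) = 2
u (O): min(4, -5, 7) = -5
v (O): min(7, -1, 3, -9) = -9
e (X): max(-5, -9) = -5
Mid (O): min(2, -5) = -5
S0 (X): max(-7, -5) = -5
X at S0 wants the highest of {Left=-7, Mid=-5}, so chooses Mid.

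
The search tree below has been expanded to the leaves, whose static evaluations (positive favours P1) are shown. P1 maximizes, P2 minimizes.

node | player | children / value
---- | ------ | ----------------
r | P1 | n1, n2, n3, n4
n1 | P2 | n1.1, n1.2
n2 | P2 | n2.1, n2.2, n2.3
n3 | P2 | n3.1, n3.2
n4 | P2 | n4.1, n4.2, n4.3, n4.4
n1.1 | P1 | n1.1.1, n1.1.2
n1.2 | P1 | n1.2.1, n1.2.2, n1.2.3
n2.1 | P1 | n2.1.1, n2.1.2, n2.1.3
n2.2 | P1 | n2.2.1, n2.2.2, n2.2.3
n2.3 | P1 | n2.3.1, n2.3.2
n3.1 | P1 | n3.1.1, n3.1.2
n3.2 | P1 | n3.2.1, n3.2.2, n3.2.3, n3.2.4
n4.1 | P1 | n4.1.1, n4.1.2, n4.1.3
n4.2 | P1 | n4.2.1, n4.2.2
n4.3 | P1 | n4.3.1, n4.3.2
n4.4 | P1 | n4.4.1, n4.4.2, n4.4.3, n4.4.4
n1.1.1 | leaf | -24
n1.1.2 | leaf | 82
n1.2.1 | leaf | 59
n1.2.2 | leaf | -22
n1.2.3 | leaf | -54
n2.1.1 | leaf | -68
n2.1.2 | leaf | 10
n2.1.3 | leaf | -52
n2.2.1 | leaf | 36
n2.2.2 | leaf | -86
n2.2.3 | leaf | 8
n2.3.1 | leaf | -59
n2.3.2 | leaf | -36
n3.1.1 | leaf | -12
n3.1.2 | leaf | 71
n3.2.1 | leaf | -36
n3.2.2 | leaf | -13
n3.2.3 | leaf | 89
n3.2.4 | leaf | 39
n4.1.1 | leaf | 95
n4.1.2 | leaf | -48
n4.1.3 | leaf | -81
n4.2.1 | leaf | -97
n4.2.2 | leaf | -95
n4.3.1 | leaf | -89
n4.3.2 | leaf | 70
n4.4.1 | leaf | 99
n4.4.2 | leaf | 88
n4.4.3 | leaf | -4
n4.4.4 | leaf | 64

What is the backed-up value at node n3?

n3.1 (P1): max(-12, 71) = 71
n3.2 (P1): max(-36, -13, 89, 39) = 89
n3 (P2): min(71, 89) = 71

71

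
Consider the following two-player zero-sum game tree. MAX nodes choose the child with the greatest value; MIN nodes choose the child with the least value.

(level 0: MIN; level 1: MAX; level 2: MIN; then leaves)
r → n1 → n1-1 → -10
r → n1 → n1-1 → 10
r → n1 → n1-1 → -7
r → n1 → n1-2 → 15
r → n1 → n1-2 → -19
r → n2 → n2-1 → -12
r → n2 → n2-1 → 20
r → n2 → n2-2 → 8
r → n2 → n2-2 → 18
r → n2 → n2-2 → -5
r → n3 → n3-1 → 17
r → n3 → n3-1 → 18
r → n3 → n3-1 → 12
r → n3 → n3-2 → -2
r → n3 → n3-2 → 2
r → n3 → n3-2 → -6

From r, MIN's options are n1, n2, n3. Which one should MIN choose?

n1-1 (MIN): min(-10, 10, -7) = -10
n1-2 (MIN): min(15, -19) = -19
n1 (MAX): max(-10, -19) = -10
n2-1 (MIN): min(-12, 20) = -12
n2-2 (MIN): min(8, 18, -5) = -5
n2 (MAX): max(-12, -5) = -5
n3-1 (MIN): min(17, 18, 12) = 12
n3-2 (MIN): min(-2, 2, -6) = -6
n3 (MAX): max(12, -6) = 12
r (MIN): min(-10, -5, 12) = -10
MIN at r wants the lowest of {n1=-10, n2=-5, n3=12}, so chooses n1.

n1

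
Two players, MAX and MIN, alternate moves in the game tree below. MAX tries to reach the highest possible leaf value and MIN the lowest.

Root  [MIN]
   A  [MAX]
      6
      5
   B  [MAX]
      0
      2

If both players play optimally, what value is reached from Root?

A (MAX): max(6, 5) = 6
B (MAX): max(0, 2) = 2
Root (MIN): min(6, 2) = 2

2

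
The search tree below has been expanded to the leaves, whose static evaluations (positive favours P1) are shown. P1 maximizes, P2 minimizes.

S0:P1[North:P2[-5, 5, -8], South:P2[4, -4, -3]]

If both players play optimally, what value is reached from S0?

North (P2): min(-5, 5, -8) = -8
South (P2): min(4, -4, -3) = -4
S0 (P1): max(-8, -4) = -4

-4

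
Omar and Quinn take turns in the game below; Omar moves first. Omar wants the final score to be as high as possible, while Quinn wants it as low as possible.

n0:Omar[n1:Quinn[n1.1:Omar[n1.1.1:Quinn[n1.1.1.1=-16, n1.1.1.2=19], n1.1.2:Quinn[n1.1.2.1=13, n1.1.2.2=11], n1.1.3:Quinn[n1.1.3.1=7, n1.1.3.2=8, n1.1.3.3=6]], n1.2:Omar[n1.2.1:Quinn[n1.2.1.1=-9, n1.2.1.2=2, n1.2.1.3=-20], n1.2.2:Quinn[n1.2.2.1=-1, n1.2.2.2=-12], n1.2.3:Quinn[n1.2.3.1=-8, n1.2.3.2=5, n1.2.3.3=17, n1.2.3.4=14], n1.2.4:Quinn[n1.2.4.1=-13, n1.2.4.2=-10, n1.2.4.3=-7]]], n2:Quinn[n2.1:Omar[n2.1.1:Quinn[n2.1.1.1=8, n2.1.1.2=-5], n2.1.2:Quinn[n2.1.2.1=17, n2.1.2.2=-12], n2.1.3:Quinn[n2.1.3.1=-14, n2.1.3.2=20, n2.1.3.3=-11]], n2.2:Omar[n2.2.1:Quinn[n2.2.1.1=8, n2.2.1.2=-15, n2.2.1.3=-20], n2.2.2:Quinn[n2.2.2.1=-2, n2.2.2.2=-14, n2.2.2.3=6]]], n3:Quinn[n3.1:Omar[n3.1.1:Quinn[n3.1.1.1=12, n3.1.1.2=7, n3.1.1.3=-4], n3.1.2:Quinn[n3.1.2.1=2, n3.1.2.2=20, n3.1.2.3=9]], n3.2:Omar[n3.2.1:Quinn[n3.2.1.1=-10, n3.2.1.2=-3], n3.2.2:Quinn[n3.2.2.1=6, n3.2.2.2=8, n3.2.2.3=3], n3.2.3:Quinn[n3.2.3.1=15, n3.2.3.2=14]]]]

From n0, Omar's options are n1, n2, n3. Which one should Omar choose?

n3

n1.1.1 (Quinn): min(-16, 19) = -16
n1.1.2 (Quinn): min(13, 11) = 11
n1.1.3 (Quinn): min(7, 8, 6) = 6
n1.1 (Omar): max(-16, 11, 6) = 11
n1.2.1 (Quinn): min(-9, 2, -20) = -20
n1.2.2 (Quinn): min(-1, -12) = -12
n1.2.3 (Quinn): min(-8, 5, 17, 14) = -8
n1.2.4 (Quinn): min(-13, -10, -7) = -13
n1.2 (Omar): max(-20, -12, -8, -13) = -8
n1 (Quinn): min(11, -8) = -8
n2.1.1 (Quinn): min(8, -5) = -5
n2.1.2 (Quinn): min(17, -12) = -12
n2.1.3 (Quinn): min(-14, 20, -11) = -14
n2.1 (Omar): max(-5, -12, -14) = -5
n2.2.1 (Quinn): min(8, -15, -20) = -20
n2.2.2 (Quinn): min(-2, -14, 6) = -14
n2.2 (Omar): max(-20, -14) = -14
n2 (Quinn): min(-5, -14) = -14
n3.1.1 (Quinn): min(12, 7, -4) = -4
n3.1.2 (Quinn): min(2, 20, 9) = 2
n3.1 (Omar): max(-4, 2) = 2
n3.2.1 (Quinn): min(-10, -3) = -10
n3.2.2 (Quinn): min(6, 8, 3) = 3
n3.2.3 (Quinn): min(15, 14) = 14
n3.2 (Omar): max(-10, 3, 14) = 14
n3 (Quinn): min(2, 14) = 2
n0 (Omar): max(-8, -14, 2) = 2
Omar at n0 wants the highest of {n1=-8, n2=-14, n3=2}, so chooses n3.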